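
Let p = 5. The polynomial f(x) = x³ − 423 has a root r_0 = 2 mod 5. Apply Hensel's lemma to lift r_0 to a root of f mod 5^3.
r_2 = 97 (mod 125)

Hensel: r_{i+1} = r_i − f(r_i)/f′(r_i) mod 5^{i+2}, where f′(x) = 3x². Iterate:
  r_0 = 2 (mod 5)
  r_1 = 22 (mod 25)
  r_2 = 97 (mod 125)
Final: r = 97 with f(r) ≡ 0 mod 5^3.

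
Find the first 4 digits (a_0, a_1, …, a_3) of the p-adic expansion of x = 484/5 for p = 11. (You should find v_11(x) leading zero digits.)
(a_0, …, a_3) = (0, 0, 3, 2)

v_11(484/5) = 2, so a_0 = ... = a_1 = 0. Factor out: x = 11^2 · u with u = 4/5 a unit in ℤ_11. Expand u iteratively via a_{v+i} = u_i mod 11, u_{i+1} = (u_i − a_{v+i})/11:
  u_0 = 4/5;  a_2 = 3;  u_1 = (u_0 − 3)/11 = -1/5
  u_1 = -1/5;  a_3 = 2;  u_2 = (u_1 − 2)/11 = -1/5
Digits: (0, 0, 3, 2).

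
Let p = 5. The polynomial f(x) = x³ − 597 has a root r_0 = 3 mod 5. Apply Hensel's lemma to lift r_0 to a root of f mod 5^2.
r_1 = 13 (mod 25)

Hensel: r_{i+1} = r_i − f(r_i)/f′(r_i) mod 5^{i+2}, where f′(x) = 3x². Iterate:
  r_0 = 3 (mod 5)
  r_1 = 13 (mod 25)
Final: r = 13 with f(r) ≡ 0 mod 5^2.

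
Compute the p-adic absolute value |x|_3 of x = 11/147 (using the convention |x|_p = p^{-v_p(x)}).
|11/147|_3 = 3

Step 1 — compute v_3(x) by factoring powers of 3 out of the numerator and denominator: v_3(11/147) = -1. Step 2 — apply |x|_p = p^{-v_p(x)} = 3^{1} = 3.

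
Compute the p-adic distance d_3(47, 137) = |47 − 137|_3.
d_3(47, 137) = 1/9

Step 1 — x − y = 47 − 137 = -90. Step 2 — v_3(-90) = 2 (factor: -90 = −(3^2 · 10); the sign does not affect v_p). Step 3 — |x − y|_3 = 3^{-2} = 1/9.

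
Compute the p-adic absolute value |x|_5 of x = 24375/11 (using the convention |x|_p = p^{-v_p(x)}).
|24375/11|_5 = 1/625

Step 1 — compute v_5(x) by factoring powers of 5 out of the numerator and denominator: v_5(24375/11) = 4. Step 2 — apply |x|_p = p^{-v_p(x)} = 5^{-4} = 1/625.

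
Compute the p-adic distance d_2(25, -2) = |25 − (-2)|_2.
d_2(25, -2) = 1

Step 1 — x − y = 25 − (-2) = 27. Step 2 — v_2(27) = 0 (factor: 27 = (2^0 · 27); the sign does not affect v_p). Step 3 — |x − y|_2 = 2^{0} = 1.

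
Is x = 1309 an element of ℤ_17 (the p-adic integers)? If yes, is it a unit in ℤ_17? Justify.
x ∈ ℤ_17 but not a unit; v_17(x) = 1 > 0

ℤ_17 = {x ∈ ℚ_17 : v_17(x) ≥ 0} and ℤ_17^× = {x ∈ ℤ_17 : v_17(x) = 0}. Here v_17(1309) = v_17(num) − v_17(den) = 1; compare against these criteria.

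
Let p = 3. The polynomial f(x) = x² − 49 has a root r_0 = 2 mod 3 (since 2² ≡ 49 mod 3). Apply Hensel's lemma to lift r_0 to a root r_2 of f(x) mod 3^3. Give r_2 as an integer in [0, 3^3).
r_2 = 20 (mod 27)

Hensel's recurrence: r_{i+1} = r_i − f(r_i)·(f′(r_i))^{-1} mod 3^{i+2}, with f′(x) = 2x. Iterate:
  r_0 = 2 (mod 3)
  r_1 = 2 (mod 9)
  r_2 = 20 (mod 27)
Final: r_2 = 20, and one checks f(r_2) ≡ 0 mod 3^3.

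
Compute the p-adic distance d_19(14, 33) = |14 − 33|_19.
d_19(14, 33) = 1/19

Step 1 — x − y = 14 − 33 = -19. Step 2 — v_19(-19) = 1 (factor: -19 = −(19^1 · 1); the sign does not affect v_p). Step 3 — |x − y|_19 = 19^{-1} = 1/19.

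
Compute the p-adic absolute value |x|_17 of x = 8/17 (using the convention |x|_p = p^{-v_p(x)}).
|8/17|_17 = 17

Step 1 — compute v_17(x) by factoring powers of 17 out of the numerator and denominator: v_17(8/17) = -1. Step 2 — apply |x|_p = p^{-v_p(x)} = 17^{1} = 17.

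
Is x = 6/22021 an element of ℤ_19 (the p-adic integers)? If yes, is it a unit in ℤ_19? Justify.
x ∉ ℤ_19 (v_19(x) = -2 < 0)

ℤ_19 = {x ∈ ℚ_19 : v_19(x) ≥ 0} and ℤ_19^× = {x ∈ ℤ_19 : v_19(x) = 0}. Here v_19(6/22021) = v_19(num) − v_19(den) = -2; compare against these criteria.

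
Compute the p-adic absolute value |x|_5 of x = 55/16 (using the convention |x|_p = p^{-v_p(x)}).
|55/16|_5 = 1/5

Step 1 — compute v_5(x) by factoring powers of 5 out of the numerator and denominator: v_5(55/16) = 1. Step 2 — apply |x|_p = p^{-v_p(x)} = 5^{-1} = 1/5.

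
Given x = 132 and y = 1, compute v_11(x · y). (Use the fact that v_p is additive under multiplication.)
v_11(132) = 1

v_p(x) = 1 (factor: 132 = 11^1 · 12); v_p(y) = 0 (factor: 1 = 11^0 · 1). Additivity: v_p(xy) = v_p(x) + v_p(y) = 1 + 0 = 1. (Direct check: xy = 132 = 11^1 · (12).)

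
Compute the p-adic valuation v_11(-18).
v_11(-18) = 0

v_11(n) is the largest exponent k such that 11^k divides n. Factor out: -18 = -11^0 · 18. (Sign doesn't affect v_p.) So v_11(-18) = 0.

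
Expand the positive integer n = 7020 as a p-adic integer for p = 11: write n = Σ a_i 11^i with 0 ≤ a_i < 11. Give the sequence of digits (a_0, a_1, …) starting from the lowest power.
(a_0, a_1, …) = (2, 0, 3, 5)

Repeated division by 11 gives the digits low-to-high: 7020 = 2 + 3·11^2 + 5·11^3. Digit sequence: (2, 0, 3, 5).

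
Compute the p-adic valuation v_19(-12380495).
v_19(-12380495) = 5

v_19(n) is the largest exponent k such that 19^k divides n. Factor out: -12380495 = -19^5 · 5. (Sign doesn't affect v_p.) So v_19(-12380495) = 5.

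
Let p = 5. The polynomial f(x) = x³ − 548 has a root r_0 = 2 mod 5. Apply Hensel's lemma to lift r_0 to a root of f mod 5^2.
r_1 = 22 (mod 25)

Hensel: r_{i+1} = r_i − f(r_i)/f′(r_i) mod 5^{i+2}, where f′(x) = 3x². Iterate:
  r_0 = 2 (mod 5)
  r_1 = 22 (mod 25)
Final: r = 22 with f(r) ≡ 0 mod 5^2.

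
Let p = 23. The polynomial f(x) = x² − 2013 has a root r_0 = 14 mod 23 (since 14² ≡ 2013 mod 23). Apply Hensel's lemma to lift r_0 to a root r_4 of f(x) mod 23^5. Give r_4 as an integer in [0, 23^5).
r_4 = 5379990 (mod 6436343)

Hensel's recurrence: r_{i+1} = r_i − f(r_i)·(f′(r_i))^{-1} mod 23^{i+2}, with f′(x) = 2x. Iterate:
  r_0 = 14 (mod 23)
  r_1 = 60 (mod 529)
  r_2 = 2176 (mod 12167)
  r_3 = 63011 (mod 279841)
  r_4 = 5379990 (mod 6436343)
Final: r_4 = 5379990, and one checks f(r_4) ≡ 0 mod 23^5.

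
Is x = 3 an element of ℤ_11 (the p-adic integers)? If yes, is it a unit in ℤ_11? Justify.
x ∈ ℤ_11^× (unit); v_11(x) = 0

ℤ_11 = {x ∈ ℚ_11 : v_11(x) ≥ 0} and ℤ_11^× = {x ∈ ℤ_11 : v_11(x) = 0}. Here v_11(3) = v_11(num) − v_11(den) = 0; compare against these criteria.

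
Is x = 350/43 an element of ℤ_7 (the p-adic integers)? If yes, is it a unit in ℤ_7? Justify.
x ∈ ℤ_7 but not a unit; v_7(x) = 1 > 0

ℤ_7 = {x ∈ ℚ_7 : v_7(x) ≥ 0} and ℤ_7^× = {x ∈ ℤ_7 : v_7(x) = 0}. Here v_7(350/43) = v_7(num) − v_7(den) = 1; compare against these criteria.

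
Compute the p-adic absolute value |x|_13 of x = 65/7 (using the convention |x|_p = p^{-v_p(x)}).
|65/7|_13 = 1/13

Step 1 — compute v_13(x) by factoring powers of 13 out of the numerator and denominator: v_13(65/7) = 1. Step 2 — apply |x|_p = p^{-v_p(x)} = 13^{-1} = 1/13.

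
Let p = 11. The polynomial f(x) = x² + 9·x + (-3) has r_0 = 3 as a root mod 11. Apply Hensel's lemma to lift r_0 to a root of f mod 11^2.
r_1 = 25 (mod 121)

Hensel: r_{i+1} = r_i − f(r_i)·(f′(r_i))^{-1} mod 11^{i+2}, f′(x) = 2x + 9. Iterate:
  r_0 = 3 (mod 11)
  r_1 = 25 (mod 121)
Final: r = 25 satisfies f(r) ≡ 0 mod 11^2.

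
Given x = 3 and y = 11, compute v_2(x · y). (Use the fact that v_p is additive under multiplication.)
v_2(33) = 0

v_p(x) = 0 (factor: 3 = 2^0 · 3); v_p(y) = 0 (factor: 11 = 2^0 · 11). Additivity: v_p(xy) = v_p(x) + v_p(y) = 0 + 0 = 0. (Direct check: xy = 33 = 2^0 · (33).)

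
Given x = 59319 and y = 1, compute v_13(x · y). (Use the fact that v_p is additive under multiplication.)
v_13(59319) = 3

v_p(x) = 3 (factor: 59319 = 13^3 · 27); v_p(y) = 0 (factor: 1 = 13^0 · 1). Additivity: v_p(xy) = v_p(x) + v_p(y) = 3 + 0 = 3. (Direct check: xy = 59319 = 13^3 · (27).)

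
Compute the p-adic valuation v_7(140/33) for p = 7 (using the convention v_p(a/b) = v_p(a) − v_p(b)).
v_7(140/33) = 1

Factor powers of 7 from the numerator and denominator of the reduced fraction: 140 = 7^1 · 20 and 33 = 7^0 · 33. Apply v_p(a/b) = v_p(a) − v_p(b): v_7(140/33) = 1 − 0 = 1.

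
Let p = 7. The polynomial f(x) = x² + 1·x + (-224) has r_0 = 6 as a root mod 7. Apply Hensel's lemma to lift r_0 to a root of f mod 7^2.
r_1 = 20 (mod 49)

Hensel: r_{i+1} = r_i − f(r_i)·(f′(r_i))^{-1} mod 7^{i+2}, f′(x) = 2x + 1. Iterate:
  r_0 = 6 (mod 7)
  r_1 = 20 (mod 49)
Final: r = 20 satisfies f(r) ≡ 0 mod 7^2.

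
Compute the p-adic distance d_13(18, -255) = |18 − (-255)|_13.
d_13(18, -255) = 1/13

Step 1 — x − y = 18 − (-255) = 273. Step 2 — v_13(273) = 1 (factor: 273 = (13^1 · 21); the sign does not affect v_p). Step 3 — |x − y|_13 = 13^{-1} = 1/13.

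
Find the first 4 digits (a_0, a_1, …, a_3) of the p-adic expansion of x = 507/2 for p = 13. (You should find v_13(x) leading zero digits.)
(a_0, …, a_3) = (0, 0, 8, 6)

v_13(507/2) = 2, so a_0 = ... = a_1 = 0. Factor out: x = 13^2 · u with u = 3/2 a unit in ℤ_13. Expand u iteratively via a_{v+i} = u_i mod 13, u_{i+1} = (u_i − a_{v+i})/13:
  u_0 = 3/2;  a_2 = 8;  u_1 = (u_0 − 8)/13 = -1/2
  u_1 = -1/2;  a_3 = 6;  u_2 = (u_1 − 6)/13 = -1/2
Digits: (0, 0, 8, 6).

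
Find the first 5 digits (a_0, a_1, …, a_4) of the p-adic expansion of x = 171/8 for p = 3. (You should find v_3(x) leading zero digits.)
(a_0, …, a_4) = (0, 0, 2, 2, 2)

v_3(171/8) = 2, so a_0 = ... = a_1 = 0. Factor out: x = 3^2 · u with u = 19/8 a unit in ℤ_3. Expand u iteratively via a_{v+i} = u_i mod 3, u_{i+1} = (u_i − a_{v+i})/3:
  u_0 = 19/8;  a_2 = 2;  u_1 = (u_0 − 2)/3 = 1/8
  u_1 = 1/8;  a_3 = 2;  u_2 = (u_1 − 2)/3 = -5/8
  u_2 = -5/8;  a_4 = 2;  u_3 = (u_2 − 2)/3 = -7/8
Digits: (0, 0, 2, 2, 2).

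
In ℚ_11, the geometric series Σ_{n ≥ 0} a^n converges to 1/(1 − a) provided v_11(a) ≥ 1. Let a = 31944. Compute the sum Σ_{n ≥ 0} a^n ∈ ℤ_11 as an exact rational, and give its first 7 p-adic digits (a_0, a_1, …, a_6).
Σ a^n = 1/(1 − a) = -1/31943;  first 7 digits = (1, 0, 0, 2, 2, 0, 4)

v_11(a) = 3 ≥ 1, so the series converges in ℤ_11 to 1/(1 − a) = 1/(1 − 31944) = -1/31943. Expand this rational in ℤ_11: compute digits iteratively via d_i = x_i mod 11, x_{i+1} = (x_i − d_i)/11. The first 7 digits are (1, 0, 0, 2, 2, 0, 4).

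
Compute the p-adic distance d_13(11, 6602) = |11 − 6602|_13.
d_13(11, 6602) = 1/2197

Step 1 — x − y = 11 − 6602 = -6591. Step 2 — v_13(-6591) = 3 (factor: -6591 = −(13^3 · 3); the sign does not affect v_p). Step 3 — |x − y|_13 = 13^{-3} = 1/2197.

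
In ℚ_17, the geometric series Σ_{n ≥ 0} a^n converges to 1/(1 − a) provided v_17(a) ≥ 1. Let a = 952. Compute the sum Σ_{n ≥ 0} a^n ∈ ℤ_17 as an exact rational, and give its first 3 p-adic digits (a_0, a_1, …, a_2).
Σ a^n = 1/(1 − a) = -1/951;  first 3 digits = (1, 5, 11)

v_17(a) = 1 ≥ 1, so the series converges in ℤ_17 to 1/(1 − a) = 1/(1 − 952) = -1/951. Expand this rational in ℤ_17: compute digits iteratively via d_i = x_i mod 17, x_{i+1} = (x_i − d_i)/17. The first 3 digits are (1, 5, 11).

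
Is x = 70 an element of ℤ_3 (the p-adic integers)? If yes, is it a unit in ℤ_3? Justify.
x ∈ ℤ_3^× (unit); v_3(x) = 0

ℤ_3 = {x ∈ ℚ_3 : v_3(x) ≥ 0} and ℤ_3^× = {x ∈ ℤ_3 : v_3(x) = 0}. Here v_3(70) = v_3(num) − v_3(den) = 0; compare against these criteria.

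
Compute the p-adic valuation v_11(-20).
v_11(-20) = 0

v_11(n) is the largest exponent k such that 11^k divides n. Factor out: -20 = -11^0 · 20. (Sign doesn't affect v_p.) So v_11(-20) = 0.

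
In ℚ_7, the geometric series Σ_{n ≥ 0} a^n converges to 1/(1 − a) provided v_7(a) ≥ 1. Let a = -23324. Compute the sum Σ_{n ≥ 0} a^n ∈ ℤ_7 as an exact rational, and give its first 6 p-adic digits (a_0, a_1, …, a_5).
Σ a^n = 1/(1 − a) = 1/23325;  first 6 digits = (1, 0, 0, 2, 4, 5)

v_7(a) = 3 ≥ 1, so the series converges in ℤ_7 to 1/(1 − a) = 1/(1 − (-23324)) = 1/23325. Expand this rational in ℤ_7: compute digits iteratively via d_i = x_i mod 7, x_{i+1} = (x_i − d_i)/7. The first 6 digits are (1, 0, 0, 2, 4, 5).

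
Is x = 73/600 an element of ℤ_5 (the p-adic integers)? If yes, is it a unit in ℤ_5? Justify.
x ∉ ℤ_5 (v_5(x) = -2 < 0)

ℤ_5 = {x ∈ ℚ_5 : v_5(x) ≥ 0} and ℤ_5^× = {x ∈ ℤ_5 : v_5(x) = 0}. Here v_5(73/600) = v_5(num) − v_5(den) = -2; compare against these criteria.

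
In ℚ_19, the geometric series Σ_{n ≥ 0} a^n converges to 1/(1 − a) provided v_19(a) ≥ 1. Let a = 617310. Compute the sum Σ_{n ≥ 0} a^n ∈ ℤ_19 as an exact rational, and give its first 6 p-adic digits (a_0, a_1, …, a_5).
Σ a^n = 1/(1 − a) = -1/617309;  first 6 digits = (1, 0, 0, 14, 4, 0)

v_19(a) = 3 ≥ 1, so the series converges in ℤ_19 to 1/(1 − a) = 1/(1 − 617310) = -1/617309. Expand this rational in ℤ_19: compute digits iteratively via d_i = x_i mod 19, x_{i+1} = (x_i − d_i)/19. The first 6 digits are (1, 0, 0, 14, 4, 0).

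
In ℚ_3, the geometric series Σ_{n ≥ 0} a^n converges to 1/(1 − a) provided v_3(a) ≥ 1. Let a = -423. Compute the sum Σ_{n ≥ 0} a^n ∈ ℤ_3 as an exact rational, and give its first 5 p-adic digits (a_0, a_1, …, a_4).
Σ a^n = 1/(1 − a) = 1/424;  first 5 digits = (1, 0, 1, 2, 1)

v_3(a) = 2 ≥ 1, so the series converges in ℤ_3 to 1/(1 − a) = 1/(1 − (-423)) = 1/424. Expand this rational in ℤ_3: compute digits iteratively via d_i = x_i mod 3, x_{i+1} = (x_i − d_i)/3. The first 5 digits are (1, 0, 1, 2, 1).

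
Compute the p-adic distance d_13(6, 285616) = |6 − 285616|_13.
d_13(6, 285616) = 1/28561

Step 1 — x − y = 6 − 285616 = -285610. Step 2 — v_13(-285610) = 4 (factor: -285610 = −(13^4 · 10); the sign does not affect v_p). Step 3 — |x − y|_13 = 13^{-4} = 1/28561.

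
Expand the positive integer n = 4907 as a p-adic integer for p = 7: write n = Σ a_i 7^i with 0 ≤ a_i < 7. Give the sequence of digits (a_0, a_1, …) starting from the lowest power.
(a_0, a_1, …) = (0, 1, 2, 0, 2)

Repeated division by 7 gives the digits low-to-high: 4907 = 1·7^1 + 2·7^2 + 2·7^4. Digit sequence: (0, 1, 2, 0, 2).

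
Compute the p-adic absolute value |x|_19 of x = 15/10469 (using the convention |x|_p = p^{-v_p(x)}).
|15/10469|_19 = 361

Step 1 — compute v_19(x) by factoring powers of 19 out of the numerator and denominator: v_19(15/10469) = -2. Step 2 — apply |x|_p = p^{-v_p(x)} = 19^{2} = 361.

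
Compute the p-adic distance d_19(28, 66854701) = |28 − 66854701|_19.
d_19(28, 66854701) = 1/2476099

Step 1 — x − y = 28 − 66854701 = -66854673. Step 2 — v_19(-66854673) = 5 (factor: -66854673 = −(19^5 · 27); the sign does not affect v_p). Step 3 — |x − y|_19 = 19^{-5} = 1/2476099.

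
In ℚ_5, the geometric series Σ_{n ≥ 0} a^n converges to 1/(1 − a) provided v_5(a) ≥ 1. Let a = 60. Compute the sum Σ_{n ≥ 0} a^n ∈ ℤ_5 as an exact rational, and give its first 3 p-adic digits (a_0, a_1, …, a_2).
Σ a^n = 1/(1 − a) = -1/59;  first 3 digits = (1, 2, 1)

v_5(a) = 1 ≥ 1, so the series converges in ℤ_5 to 1/(1 − a) = 1/(1 − 60) = -1/59. Expand this rational in ℤ_5: compute digits iteratively via d_i = x_i mod 5, x_{i+1} = (x_i − d_i)/5. The first 3 digits are (1, 2, 1).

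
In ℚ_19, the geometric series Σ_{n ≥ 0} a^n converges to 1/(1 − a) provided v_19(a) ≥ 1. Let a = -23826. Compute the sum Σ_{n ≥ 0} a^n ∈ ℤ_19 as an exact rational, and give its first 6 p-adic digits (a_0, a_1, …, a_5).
Σ a^n = 1/(1 − a) = 1/23827;  first 6 digits = (1, 0, 10, 15, 4, 1)

v_19(a) = 2 ≥ 1, so the series converges in ℤ_19 to 1/(1 − a) = 1/(1 − (-23826)) = 1/23827. Expand this rational in ℤ_19: compute digits iteratively via d_i = x_i mod 19, x_{i+1} = (x_i − d_i)/19. The first 6 digits are (1, 0, 10, 15, 4, 1).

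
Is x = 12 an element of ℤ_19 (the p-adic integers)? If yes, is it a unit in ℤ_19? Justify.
x ∈ ℤ_19^× (unit); v_19(x) = 0

ℤ_19 = {x ∈ ℚ_19 : v_19(x) ≥ 0} and ℤ_19^× = {x ∈ ℤ_19 : v_19(x) = 0}. Here v_19(12) = v_19(num) − v_19(den) = 0; compare against these criteria.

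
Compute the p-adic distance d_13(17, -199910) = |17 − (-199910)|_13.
d_13(17, -199910) = 1/28561

Step 1 — x − y = 17 − (-199910) = 199927. Step 2 — v_13(199927) = 4 (factor: 199927 = (13^4 · 7); the sign does not affect v_p). Step 3 — |x − y|_13 = 13^{-4} = 1/28561.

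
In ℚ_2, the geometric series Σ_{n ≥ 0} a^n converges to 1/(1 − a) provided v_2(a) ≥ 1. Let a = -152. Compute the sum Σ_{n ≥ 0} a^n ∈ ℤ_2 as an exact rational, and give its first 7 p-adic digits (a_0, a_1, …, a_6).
Σ a^n = 1/(1 − a) = 1/153;  first 7 digits = (1, 0, 0, 1, 0, 1, 0)

v_2(a) = 3 ≥ 1, so the series converges in ℤ_2 to 1/(1 − a) = 1/(1 − (-152)) = 1/153. Expand this rational in ℤ_2: compute digits iteratively via d_i = x_i mod 2, x_{i+1} = (x_i − d_i)/2. The first 7 digits are (1, 0, 0, 1, 0, 1, 0).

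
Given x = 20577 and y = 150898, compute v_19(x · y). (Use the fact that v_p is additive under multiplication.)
v_19(3105028146) = 6

v_p(x) = 3 (factor: 20577 = 19^3 · 3); v_p(y) = 3 (factor: 150898 = 19^3 · 22). Additivity: v_p(xy) = v_p(x) + v_p(y) = 3 + 3 = 6. (Direct check: xy = 3105028146 = 19^6 · (66).)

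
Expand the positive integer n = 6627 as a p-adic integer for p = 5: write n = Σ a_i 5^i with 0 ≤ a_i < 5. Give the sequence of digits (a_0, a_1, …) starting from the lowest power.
(a_0, a_1, …) = (2, 0, 0, 3, 0, 2)

Repeated division by 5 gives the digits low-to-high: 6627 = 2 + 3·5^3 + 2·5^5. Digit sequence: (2, 0, 0, 3, 0, 2).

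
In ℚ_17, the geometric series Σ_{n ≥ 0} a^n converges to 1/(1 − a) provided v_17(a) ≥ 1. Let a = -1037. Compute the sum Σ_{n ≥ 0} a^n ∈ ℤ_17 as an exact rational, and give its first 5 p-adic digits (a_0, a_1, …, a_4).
Σ a^n = 1/(1 − a) = 1/1038;  first 5 digits = (1, 7, 11, 0, 10)

v_17(a) = 1 ≥ 1, so the series converges in ℤ_17 to 1/(1 − a) = 1/(1 − (-1037)) = 1/1038. Expand this rational in ℤ_17: compute digits iteratively via d_i = x_i mod 17, x_{i+1} = (x_i − d_i)/17. The first 5 digits are (1, 7, 11, 0, 10).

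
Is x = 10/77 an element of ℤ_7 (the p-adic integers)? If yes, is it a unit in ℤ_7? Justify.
x ∉ ℤ_7 (v_7(x) = -1 < 0)

ℤ_7 = {x ∈ ℚ_7 : v_7(x) ≥ 0} and ℤ_7^× = {x ∈ ℤ_7 : v_7(x) = 0}. Here v_7(10/77) = v_7(num) − v_7(den) = -1; compare against these criteria.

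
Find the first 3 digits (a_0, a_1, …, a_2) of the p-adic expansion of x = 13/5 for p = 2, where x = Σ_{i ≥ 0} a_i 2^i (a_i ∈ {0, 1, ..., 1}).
(a_0, …, a_2) = (1, 0, 0)

v_2(13/5) = 0 (numerator and denominator both coprime to 2), so x ∈ ℤ_2^×. Compute digits iteratively via a_i = x_i mod 2, x_{i+1} = (x_i − a_i)/2, with x_0 = x:
  x_0 = 13/5;  a_0 = 1;  x_1 = (x_0 − 1)/2 = 4/5
  x_1 = 4/5;  a_1 = 0;  x_2 = (x_1 − 0)/2 = 2/5
  x_2 = 2/5;  a_2 = 0;  x_3 = (x_2 − 0)/2 = 1/5
Digits: (1, 0, 0).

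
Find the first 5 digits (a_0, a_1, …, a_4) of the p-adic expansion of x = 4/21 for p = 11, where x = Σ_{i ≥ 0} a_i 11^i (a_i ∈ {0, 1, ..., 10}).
(a_0, …, a_4) = (7, 2, 5, 10, 9)

v_11(4/21) = 0 (numerator and denominator both coprime to 11), so x ∈ ℤ_11^×. Compute digits iteratively via a_i = x_i mod 11, x_{i+1} = (x_i − a_i)/11, with x_0 = x:
  x_0 = 4/21;  a_0 = 7;  x_1 = (x_0 − 7)/11 = -13/21
  x_1 = -13/21;  a_1 = 2;  x_2 = (x_1 − 2)/11 = -5/21
  x_2 = -5/21;  a_2 = 5;  x_3 = (x_2 − 5)/11 = -10/21
  x_3 = -10/21;  a_3 = 10;  x_4 = (x_3 − 10)/11 = -20/21
  x_4 = -20/21;  a_4 = 9;  x_5 = (x_4 − 9)/11 = -19/21
Digits: (7, 2, 5, 10, 9).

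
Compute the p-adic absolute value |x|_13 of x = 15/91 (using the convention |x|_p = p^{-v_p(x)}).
|15/91|_13 = 13

Step 1 — compute v_13(x) by factoring powers of 13 out of the numerator and denominator: v_13(15/91) = -1. Step 2 — apply |x|_p = p^{-v_p(x)} = 13^{1} = 13.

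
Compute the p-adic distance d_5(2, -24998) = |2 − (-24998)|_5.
d_5(2, -24998) = 1/3125

Step 1 — x − y = 2 − (-24998) = 25000. Step 2 — v_5(25000) = 5 (factor: 25000 = (5^5 · 8); the sign does not affect v_p). Step 3 — |x − y|_5 = 5^{-5} = 1/3125.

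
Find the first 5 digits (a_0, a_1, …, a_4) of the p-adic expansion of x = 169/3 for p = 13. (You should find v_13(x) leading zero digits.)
(a_0, …, a_4) = (0, 0, 9, 8, 8)

v_13(169/3) = 2, so a_0 = ... = a_1 = 0. Factor out: x = 13^2 · u with u = 1/3 a unit in ℤ_13. Expand u iteratively via a_{v+i} = u_i mod 13, u_{i+1} = (u_i − a_{v+i})/13:
  u_0 = 1/3;  a_2 = 9;  u_1 = (u_0 − 9)/13 = -2/3
  u_1 = -2/3;  a_3 = 8;  u_2 = (u_1 − 8)/13 = -2/3
  u_2 = -2/3;  a_4 = 8;  u_3 = (u_2 − 8)/13 = -2/3
Digits: (0, 0, 9, 8, 8).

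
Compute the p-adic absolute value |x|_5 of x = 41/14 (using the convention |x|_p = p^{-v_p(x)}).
|41/14|_5 = 1

Step 1 — compute v_5(x) by factoring powers of 5 out of the numerator and denominator: v_5(41/14) = 0. Step 2 — apply |x|_p = p^{-v_p(x)} = 5^{0} = 1.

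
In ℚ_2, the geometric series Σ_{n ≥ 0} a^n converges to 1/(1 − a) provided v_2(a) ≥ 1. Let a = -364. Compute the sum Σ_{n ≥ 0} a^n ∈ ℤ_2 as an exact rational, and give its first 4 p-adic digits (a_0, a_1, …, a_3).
Σ a^n = 1/(1 − a) = 1/365;  first 4 digits = (1, 0, 1, 0)

v_2(a) = 2 ≥ 1, so the series converges in ℤ_2 to 1/(1 − a) = 1/(1 − (-364)) = 1/365. Expand this rational in ℤ_2: compute digits iteratively via d_i = x_i mod 2, x_{i+1} = (x_i − d_i)/2. The first 4 digits are (1, 0, 1, 0).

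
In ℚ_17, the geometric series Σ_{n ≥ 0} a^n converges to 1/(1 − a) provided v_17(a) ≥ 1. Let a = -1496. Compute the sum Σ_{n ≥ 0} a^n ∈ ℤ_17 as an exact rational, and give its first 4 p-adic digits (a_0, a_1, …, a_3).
Σ a^n = 1/(1 − a) = 1/1497;  first 4 digits = (1, 14, 3, 3)

v_17(a) = 1 ≥ 1, so the series converges in ℤ_17 to 1/(1 − a) = 1/(1 − (-1496)) = 1/1497. Expand this rational in ℤ_17: compute digits iteratively via d_i = x_i mod 17, x_{i+1} = (x_i − d_i)/17. The first 4 digits are (1, 14, 3, 3).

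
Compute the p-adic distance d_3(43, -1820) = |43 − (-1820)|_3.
d_3(43, -1820) = 1/81

Step 1 — x − y = 43 − (-1820) = 1863. Step 2 — v_3(1863) = 4 (factor: 1863 = (3^4 · 23); the sign does not affect v_p). Step 3 — |x − y|_3 = 3^{-4} = 1/81.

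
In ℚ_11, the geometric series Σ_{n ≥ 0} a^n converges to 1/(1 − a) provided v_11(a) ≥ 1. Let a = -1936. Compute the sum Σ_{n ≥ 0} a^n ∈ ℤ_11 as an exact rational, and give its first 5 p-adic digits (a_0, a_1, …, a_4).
Σ a^n = 1/(1 − a) = 1/1937;  first 5 digits = (1, 0, 6, 9, 2)

v_11(a) = 2 ≥ 1, so the series converges in ℤ_11 to 1/(1 − a) = 1/(1 − (-1936)) = 1/1937. Expand this rational in ℤ_11: compute digits iteratively via d_i = x_i mod 11, x_{i+1} = (x_i − d_i)/11. The first 5 digits are (1, 0, 6, 9, 2).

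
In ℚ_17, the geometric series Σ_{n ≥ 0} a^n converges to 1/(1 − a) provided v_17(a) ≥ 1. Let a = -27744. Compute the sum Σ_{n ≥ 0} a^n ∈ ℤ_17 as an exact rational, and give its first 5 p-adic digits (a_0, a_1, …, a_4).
Σ a^n = 1/(1 − a) = 1/27745;  first 5 digits = (1, 0, 6, 11, 1)

v_17(a) = 2 ≥ 1, so the series converges in ℤ_17 to 1/(1 − a) = 1/(1 − (-27744)) = 1/27745. Expand this rational in ℤ_17: compute digits iteratively via d_i = x_i mod 17, x_{i+1} = (x_i − d_i)/17. The first 5 digits are (1, 0, 6, 11, 1).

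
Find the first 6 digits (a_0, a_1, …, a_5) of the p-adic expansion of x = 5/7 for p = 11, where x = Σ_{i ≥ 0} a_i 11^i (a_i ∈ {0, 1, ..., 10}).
(a_0, …, a_5) = (7, 1, 3, 6, 1, 3)

v_11(5/7) = 0 (numerator and denominator both coprime to 11), so x ∈ ℤ_11^×. Compute digits iteratively via a_i = x_i mod 11, x_{i+1} = (x_i − a_i)/11, with x_0 = x:
  x_0 = 5/7;  a_0 = 7;  x_1 = (x_0 − 7)/11 = -4/7
  x_1 = -4/7;  a_1 = 1;  x_2 = (x_1 − 1)/11 = -1/7
  x_2 = -1/7;  a_2 = 3;  x_3 = (x_2 − 3)/11 = -2/7
  x_3 = -2/7;  a_3 = 6;  x_4 = (x_3 − 6)/11 = -4/7
  x_4 = -4/7;  a_4 = 1;  x_5 = (x_4 − 1)/11 = -1/7
  x_5 = -1/7;  a_5 = 3;  x_6 = (x_5 − 3)/11 = -2/7
Digits: (7, 1, 3, 6, 1, 3).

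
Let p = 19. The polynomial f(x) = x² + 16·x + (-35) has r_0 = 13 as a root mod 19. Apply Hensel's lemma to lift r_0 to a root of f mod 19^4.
r_3 = 56785 (mod 130321)

Hensel: r_{i+1} = r_i − f(r_i)·(f′(r_i))^{-1} mod 19^{i+2}, f′(x) = 2x + 16. Iterate:
  r_0 = 13 (mod 19)
  r_1 = 108 (mod 361)
  r_2 = 1913 (mod 6859)
  r_3 = 56785 (mod 130321)
Final: r = 56785 satisfies f(r) ≡ 0 mod 19^4.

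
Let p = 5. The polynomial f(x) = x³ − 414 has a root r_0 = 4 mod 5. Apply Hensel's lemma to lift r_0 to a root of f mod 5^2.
r_1 = 4 (mod 25)

Hensel: r_{i+1} = r_i − f(r_i)/f′(r_i) mod 5^{i+2}, where f′(x) = 3x². Iterate:
  r_0 = 4 (mod 5)
  r_1 = 4 (mod 25)
Final: r = 4 with f(r) ≡ 0 mod 5^2.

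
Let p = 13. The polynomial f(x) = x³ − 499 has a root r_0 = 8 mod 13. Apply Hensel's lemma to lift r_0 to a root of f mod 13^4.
r_3 = 28517 (mod 28561)

Hensel: r_{i+1} = r_i − f(r_i)/f′(r_i) mod 13^{i+2}, where f′(x) = 3x². Iterate:
  r_0 = 8 (mod 13)
  r_1 = 125 (mod 169)
  r_2 = 2153 (mod 2197)
  r_3 = 28517 (mod 28561)
Final: r = 28517 with f(r) ≡ 0 mod 13^4.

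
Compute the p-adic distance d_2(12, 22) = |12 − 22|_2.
d_2(12, 22) = 1/2

Step 1 — x − y = 12 − 22 = -10. Step 2 — v_2(-10) = 1 (factor: -10 = −(2^1 · 5); the sign does not affect v_p). Step 3 — |x − y|_2 = 2^{-1} = 1/2.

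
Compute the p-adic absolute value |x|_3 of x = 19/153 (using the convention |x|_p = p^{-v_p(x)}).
|19/153|_3 = 9

Step 1 — compute v_3(x) by factoring powers of 3 out of the numerator and denominator: v_3(19/153) = -2. Step 2 — apply |x|_p = p^{-v_p(x)} = 3^{2} = 9.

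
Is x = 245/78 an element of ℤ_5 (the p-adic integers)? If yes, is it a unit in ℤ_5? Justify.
x ∈ ℤ_5 but not a unit; v_5(x) = 1 > 0

ℤ_5 = {x ∈ ℚ_5 : v_5(x) ≥ 0} and ℤ_5^× = {x ∈ ℤ_5 : v_5(x) = 0}. Here v_5(245/78) = v_5(num) − v_5(den) = 1; compare against these criteria.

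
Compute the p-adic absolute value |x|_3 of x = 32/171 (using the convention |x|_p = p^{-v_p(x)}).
|32/171|_3 = 9

Step 1 — compute v_3(x) by factoring powers of 3 out of the numerator and denominator: v_3(32/171) = -2. Step 2 — apply |x|_p = p^{-v_p(x)} = 3^{2} = 9.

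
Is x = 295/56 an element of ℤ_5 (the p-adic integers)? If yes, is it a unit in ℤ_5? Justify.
x ∈ ℤ_5 but not a unit; v_5(x) = 1 > 0

ℤ_5 = {x ∈ ℚ_5 : v_5(x) ≥ 0} and ℤ_5^× = {x ∈ ℤ_5 : v_5(x) = 0}. Here v_5(295/56) = v_5(num) − v_5(den) = 1; compare against these criteria.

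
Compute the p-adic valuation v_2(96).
v_2(96) = 5

v_2(n) is the largest exponent k such that 2^k divides n. Factor out: 96 = 2^5 · 3. (Sign doesn't affect v_p.) So v_2(96) = 5.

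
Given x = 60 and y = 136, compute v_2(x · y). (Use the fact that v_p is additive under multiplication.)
v_2(8160) = 5

v_p(x) = 2 (factor: 60 = 2^2 · 15); v_p(y) = 3 (factor: 136 = 2^3 · 17). Additivity: v_p(xy) = v_p(x) + v_p(y) = 2 + 3 = 5. (Direct check: xy = 8160 = 2^5 · (255).)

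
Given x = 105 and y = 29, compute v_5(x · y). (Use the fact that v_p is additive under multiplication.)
v_5(3045) = 1

v_p(x) = 1 (factor: 105 = 5^1 · 21); v_p(y) = 0 (factor: 29 = 5^0 · 29). Additivity: v_p(xy) = v_p(x) + v_p(y) = 1 + 0 = 1. (Direct check: xy = 3045 = 5^1 · (609).)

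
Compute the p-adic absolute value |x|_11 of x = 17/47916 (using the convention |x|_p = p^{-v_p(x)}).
|17/47916|_11 = 1331

Step 1 — compute v_11(x) by factoring powers of 11 out of the numerator and denominator: v_11(17/47916) = -3. Step 2 — apply |x|_p = p^{-v_p(x)} = 11^{3} = 1331.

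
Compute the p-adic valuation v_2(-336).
v_2(-336) = 4

v_2(n) is the largest exponent k such that 2^k divides n. Factor out: -336 = -2^4 · 21. (Sign doesn't affect v_p.) So v_2(-336) = 4.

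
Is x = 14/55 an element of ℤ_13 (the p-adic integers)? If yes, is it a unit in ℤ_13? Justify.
x ∈ ℤ_13^× (unit); v_13(x) = 0

ℤ_13 = {x ∈ ℚ_13 : v_13(x) ≥ 0} and ℤ_13^× = {x ∈ ℤ_13 : v_13(x) = 0}. Here v_13(14/55) = v_13(num) − v_13(den) = 0; compare against these criteria.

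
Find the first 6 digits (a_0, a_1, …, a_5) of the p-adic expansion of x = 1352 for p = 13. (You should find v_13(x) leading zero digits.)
(a_0, …, a_5) = (0, 0, 8, 0, 0, 0)

v_13(1352) = 2, so a_0 = ... = a_1 = 0. Factor out: x = 13^2 · u with u = 8 a unit in ℤ_13. Expand u iteratively via a_{v+i} = u_i mod 13, u_{i+1} = (u_i − a_{v+i})/13:
  u_0 = 8;  a_2 = 8;  u_1 = (u_0 − 8)/13 = 0
  u_1 = 0;  a_3 = 0;  u_2 = (u_1 − 0)/13 = 0
  u_2 = 0;  a_4 = 0;  u_3 = (u_2 − 0)/13 = 0
  u_3 = 0;  a_5 = 0;  u_4 = (u_3 − 0)/13 = 0
Digits: (0, 0, 8, 0, 0, 0).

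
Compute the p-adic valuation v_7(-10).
v_7(-10) = 0

v_7(n) is the largest exponent k such that 7^k divides n. Factor out: -10 = -7^0 · 10. (Sign doesn't affect v_p.) So v_7(-10) = 0.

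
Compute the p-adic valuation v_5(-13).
v_5(-13) = 0

v_5(n) is the largest exponent k such that 5^k divides n. Factor out: -13 = -5^0 · 13. (Sign doesn't affect v_p.) So v_5(-13) = 0.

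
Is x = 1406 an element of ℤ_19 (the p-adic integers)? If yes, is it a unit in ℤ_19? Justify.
x ∈ ℤ_19 but not a unit; v_19(x) = 1 > 0

ℤ_19 = {x ∈ ℚ_19 : v_19(x) ≥ 0} and ℤ_19^× = {x ∈ ℤ_19 : v_19(x) = 0}. Here v_19(1406) = v_19(num) − v_19(den) = 1; compare against these criteria.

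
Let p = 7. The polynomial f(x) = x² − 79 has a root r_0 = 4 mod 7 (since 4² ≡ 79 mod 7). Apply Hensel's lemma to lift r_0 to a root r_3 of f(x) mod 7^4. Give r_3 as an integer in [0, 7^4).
r_3 = 1145 (mod 2401)

Hensel's recurrence: r_{i+1} = r_i − f(r_i)·(f′(r_i))^{-1} mod 7^{i+2}, with f′(x) = 2x. Iterate:
  r_0 = 4 (mod 7)
  r_1 = 18 (mod 49)
  r_2 = 116 (mod 343)
  r_3 = 1145 (mod 2401)
Final: r_3 = 1145, and one checks f(r_3) ≡ 0 mod 7^4.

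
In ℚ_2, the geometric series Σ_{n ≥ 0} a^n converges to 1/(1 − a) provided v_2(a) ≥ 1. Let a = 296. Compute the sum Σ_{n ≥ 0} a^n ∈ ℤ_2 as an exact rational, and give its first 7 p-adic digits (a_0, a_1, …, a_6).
Σ a^n = 1/(1 − a) = -1/295;  first 7 digits = (1, 0, 0, 1, 0, 1, 1)

v_2(a) = 3 ≥ 1, so the series converges in ℤ_2 to 1/(1 − a) = 1/(1 − 296) = -1/295. Expand this rational in ℤ_2: compute digits iteratively via d_i = x_i mod 2, x_{i+1} = (x_i − d_i)/2. The first 7 digits are (1, 0, 0, 1, 0, 1, 1).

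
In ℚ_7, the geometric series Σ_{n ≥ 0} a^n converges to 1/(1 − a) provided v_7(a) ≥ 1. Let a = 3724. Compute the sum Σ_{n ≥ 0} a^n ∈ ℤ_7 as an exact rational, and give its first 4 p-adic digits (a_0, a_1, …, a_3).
Σ a^n = 1/(1 − a) = -1/3723;  first 4 digits = (1, 0, 6, 3)

v_7(a) = 2 ≥ 1, so the series converges in ℤ_7 to 1/(1 − a) = 1/(1 − 3724) = -1/3723. Expand this rational in ℤ_7: compute digits iteratively via d_i = x_i mod 7, x_{i+1} = (x_i − d_i)/7. The first 4 digits are (1, 0, 6, 3).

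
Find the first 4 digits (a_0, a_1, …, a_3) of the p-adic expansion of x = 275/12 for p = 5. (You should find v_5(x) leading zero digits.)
(a_0, …, a_3) = (0, 0, 3, 0)

v_5(275/12) = 2, so a_0 = ... = a_1 = 0. Factor out: x = 5^2 · u with u = 11/12 a unit in ℤ_5. Expand u iteratively via a_{v+i} = u_i mod 5, u_{i+1} = (u_i − a_{v+i})/5:
  u_0 = 11/12;  a_2 = 3;  u_1 = (u_0 − 3)/5 = -5/12
  u_1 = -5/12;  a_3 = 0;  u_2 = (u_1 − 0)/5 = -1/12
Digits: (0, 0, 3, 0).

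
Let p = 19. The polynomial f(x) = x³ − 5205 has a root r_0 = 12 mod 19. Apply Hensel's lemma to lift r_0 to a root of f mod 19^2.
r_1 = 183 (mod 361)

Hensel: r_{i+1} = r_i − f(r_i)/f′(r_i) mod 19^{i+2}, where f′(x) = 3x². Iterate:
  r_0 = 12 (mod 19)
  r_1 = 183 (mod 361)
Final: r = 183 with f(r) ≡ 0 mod 19^2.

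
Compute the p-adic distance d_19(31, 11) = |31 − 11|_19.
d_19(31, 11) = 1

Step 1 — x − y = 31 − 11 = 20. Step 2 — v_19(20) = 0 (factor: 20 = (19^0 · 20); the sign does not affect v_p). Step 3 — |x − y|_19 = 19^{0} = 1.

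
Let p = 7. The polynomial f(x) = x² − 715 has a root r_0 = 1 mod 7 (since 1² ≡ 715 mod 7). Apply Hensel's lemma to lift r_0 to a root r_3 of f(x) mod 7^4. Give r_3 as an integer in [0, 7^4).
r_3 = 1632 (mod 2401)

Hensel's recurrence: r_{i+1} = r_i − f(r_i)·(f′(r_i))^{-1} mod 7^{i+2}, with f′(x) = 2x. Iterate:
  r_0 = 1 (mod 7)
  r_1 = 15 (mod 49)
  r_2 = 260 (mod 343)
  r_3 = 1632 (mod 2401)
Final: r_3 = 1632, and one checks f(r_3) ≡ 0 mod 7^4.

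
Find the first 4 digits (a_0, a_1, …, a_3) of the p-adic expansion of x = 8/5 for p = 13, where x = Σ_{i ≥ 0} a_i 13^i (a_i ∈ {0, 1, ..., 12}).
(a_0, …, a_3) = (12, 7, 2, 5)

v_13(8/5) = 0 (numerator and denominator both coprime to 13), so x ∈ ℤ_13^×. Compute digits iteratively via a_i = x_i mod 13, x_{i+1} = (x_i − a_i)/13, with x_0 = x:
  x_0 = 8/5;  a_0 = 12;  x_1 = (x_0 − 12)/13 = -4/5
  x_1 = -4/5;  a_1 = 7;  x_2 = (x_1 − 7)/13 = -3/5
  x_2 = -3/5;  a_2 = 2;  x_3 = (x_2 − 2)/13 = -1/5
  x_3 = -1/5;  a_3 = 5;  x_4 = (x_3 − 5)/13 = -2/5
Digits: (12, 7, 2, 5).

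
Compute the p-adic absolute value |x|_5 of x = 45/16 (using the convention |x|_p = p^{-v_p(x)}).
|45/16|_5 = 1/5

Step 1 — compute v_5(x) by factoring powers of 5 out of the numerator and denominator: v_5(45/16) = 1. Step 2 — apply |x|_p = p^{-v_p(x)} = 5^{-1} = 1/5.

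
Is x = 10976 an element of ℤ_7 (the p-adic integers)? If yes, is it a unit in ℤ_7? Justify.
x ∈ ℤ_7 but not a unit; v_7(x) = 3 > 0

ℤ_7 = {x ∈ ℚ_7 : v_7(x) ≥ 0} and ℤ_7^× = {x ∈ ℤ_7 : v_7(x) = 0}. Here v_7(10976) = v_7(num) − v_7(den) = 3; compare against these criteria.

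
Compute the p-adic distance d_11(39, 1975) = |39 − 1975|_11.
d_11(39, 1975) = 1/121

Step 1 — x − y = 39 − 1975 = -1936. Step 2 — v_11(-1936) = 2 (factor: -1936 = −(11^2 · 16); the sign does not affect v_p). Step 3 — |x − y|_11 = 11^{-2} = 1/121.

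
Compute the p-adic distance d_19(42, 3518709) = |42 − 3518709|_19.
d_19(42, 3518709) = 1/130321

Step 1 — x − y = 42 − 3518709 = -3518667. Step 2 — v_19(-3518667) = 4 (factor: -3518667 = −(19^4 · 27); the sign does not affect v_p). Step 3 — |x − y|_19 = 19^{-4} = 1/130321.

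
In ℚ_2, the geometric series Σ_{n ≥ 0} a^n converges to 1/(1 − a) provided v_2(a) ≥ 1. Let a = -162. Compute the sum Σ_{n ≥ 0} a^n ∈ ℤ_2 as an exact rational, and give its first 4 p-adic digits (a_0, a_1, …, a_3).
Σ a^n = 1/(1 − a) = 1/163;  first 4 digits = (1, 1, 0, 1)

v_2(a) = 1 ≥ 1, so the series converges in ℤ_2 to 1/(1 − a) = 1/(1 − (-162)) = 1/163. Expand this rational in ℤ_2: compute digits iteratively via d_i = x_i mod 2, x_{i+1} = (x_i − d_i)/2. The first 4 digits are (1, 1, 0, 1).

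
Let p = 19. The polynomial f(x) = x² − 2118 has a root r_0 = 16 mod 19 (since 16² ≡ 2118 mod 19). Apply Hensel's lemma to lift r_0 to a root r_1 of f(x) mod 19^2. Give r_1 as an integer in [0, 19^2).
r_1 = 187 (mod 361)

Hensel's recurrence: r_{i+1} = r_i − f(r_i)·(f′(r_i))^{-1} mod 19^{i+2}, with f′(x) = 2x. Iterate:
  r_0 = 16 (mod 19)
  r_1 = 187 (mod 361)
Final: r_1 = 187, and one checks f(r_1) ≡ 0 mod 19^2.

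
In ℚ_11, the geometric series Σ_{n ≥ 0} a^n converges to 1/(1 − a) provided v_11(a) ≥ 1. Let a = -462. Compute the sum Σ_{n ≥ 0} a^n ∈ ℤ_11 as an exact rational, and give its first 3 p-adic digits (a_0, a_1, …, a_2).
Σ a^n = 1/(1 − a) = 1/463;  first 3 digits = (1, 2, 0)

v_11(a) = 1 ≥ 1, so the series converges in ℤ_11 to 1/(1 − a) = 1/(1 − (-462)) = 1/463. Expand this rational in ℤ_11: compute digits iteratively via d_i = x_i mod 11, x_{i+1} = (x_i − d_i)/11. The first 3 digits are (1, 2, 0).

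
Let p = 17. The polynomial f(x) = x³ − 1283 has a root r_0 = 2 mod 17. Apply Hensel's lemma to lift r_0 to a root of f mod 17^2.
r_1 = 36 (mod 289)

Hensel: r_{i+1} = r_i − f(r_i)/f′(r_i) mod 17^{i+2}, where f′(x) = 3x². Iterate:
  r_0 = 2 (mod 17)
  r_1 = 36 (mod 289)
Final: r = 36 with f(r) ≡ 0 mod 17^2.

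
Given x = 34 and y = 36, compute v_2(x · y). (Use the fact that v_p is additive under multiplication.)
v_2(1224) = 3

v_p(x) = 1 (factor: 34 = 2^1 · 17); v_p(y) = 2 (factor: 36 = 2^2 · 9). Additivity: v_p(xy) = v_p(x) + v_p(y) = 1 + 2 = 3. (Direct check: xy = 1224 = 2^3 · (153).)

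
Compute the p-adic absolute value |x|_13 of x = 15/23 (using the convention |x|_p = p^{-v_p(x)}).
|15/23|_13 = 1

Step 1 — compute v_13(x) by factoring powers of 13 out of the numerator and denominator: v_13(15/23) = 0. Step 2 — apply |x|_p = p^{-v_p(x)} = 13^{0} = 1.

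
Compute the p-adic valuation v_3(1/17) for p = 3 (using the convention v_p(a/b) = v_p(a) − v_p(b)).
v_3(1/17) = 0

Factor powers of 3 from the numerator and denominator of the reduced fraction: 1 = 3^0 · 1 and 17 = 3^0 · 17. Apply v_p(a/b) = v_p(a) − v_p(b): v_3(1/17) = 0 − 0 = 0.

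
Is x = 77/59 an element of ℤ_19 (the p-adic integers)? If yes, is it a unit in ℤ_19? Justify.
x ∈ ℤ_19^× (unit); v_19(x) = 0

ℤ_19 = {x ∈ ℚ_19 : v_19(x) ≥ 0} and ℤ_19^× = {x ∈ ℤ_19 : v_19(x) = 0}. Here v_19(77/59) = v_19(num) − v_19(den) = 0; compare against these criteria.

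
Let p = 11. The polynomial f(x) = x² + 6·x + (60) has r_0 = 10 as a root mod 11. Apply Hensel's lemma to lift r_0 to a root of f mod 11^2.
r_1 = 76 (mod 121)

Hensel: r_{i+1} = r_i − f(r_i)·(f′(r_i))^{-1} mod 11^{i+2}, f′(x) = 2x + 6. Iterate:
  r_0 = 10 (mod 11)
  r_1 = 76 (mod 121)
Final: r = 76 satisfies f(r) ≡ 0 mod 11^2.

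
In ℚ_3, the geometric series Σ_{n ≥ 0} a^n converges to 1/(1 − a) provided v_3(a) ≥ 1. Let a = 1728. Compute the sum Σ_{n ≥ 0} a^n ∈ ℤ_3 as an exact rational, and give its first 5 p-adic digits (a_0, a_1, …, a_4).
Σ a^n = 1/(1 − a) = -1/1727;  first 5 digits = (1, 0, 0, 1, 0)

v_3(a) = 3 ≥ 1, so the series converges in ℤ_3 to 1/(1 − a) = 1/(1 − 1728) = -1/1727. Expand this rational in ℤ_3: compute digits iteratively via d_i = x_i mod 3, x_{i+1} = (x_i − d_i)/3. The first 5 digits are (1, 0, 0, 1, 0).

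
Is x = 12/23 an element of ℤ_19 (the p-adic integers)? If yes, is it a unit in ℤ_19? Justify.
x ∈ ℤ_19^× (unit); v_19(x) = 0

ℤ_19 = {x ∈ ℚ_19 : v_19(x) ≥ 0} and ℤ_19^× = {x ∈ ℤ_19 : v_19(x) = 0}. Here v_19(12/23) = v_19(num) − v_19(den) = 0; compare against these criteria.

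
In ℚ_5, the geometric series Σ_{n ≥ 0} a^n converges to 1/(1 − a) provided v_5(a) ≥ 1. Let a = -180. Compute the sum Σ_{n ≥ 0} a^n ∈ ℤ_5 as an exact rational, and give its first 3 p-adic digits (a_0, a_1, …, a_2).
Σ a^n = 1/(1 − a) = 1/181;  first 3 digits = (1, 4, 3)

v_5(a) = 1 ≥ 1, so the series converges in ℤ_5 to 1/(1 − a) = 1/(1 − (-180)) = 1/181. Expand this rational in ℤ_5: compute digits iteratively via d_i = x_i mod 5, x_{i+1} = (x_i − d_i)/5. The first 3 digits are (1, 4, 3).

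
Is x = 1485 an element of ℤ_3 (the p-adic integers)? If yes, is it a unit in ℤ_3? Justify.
x ∈ ℤ_3 but not a unit; v_3(x) = 3 > 0

ℤ_3 = {x ∈ ℚ_3 : v_3(x) ≥ 0} and ℤ_3^× = {x ∈ ℤ_3 : v_3(x) = 0}. Here v_3(1485) = v_3(num) − v_3(den) = 3; compare against these criteria.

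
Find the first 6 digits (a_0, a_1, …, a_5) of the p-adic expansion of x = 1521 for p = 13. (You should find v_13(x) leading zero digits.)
(a_0, …, a_5) = (0, 0, 9, 0, 0, 0)

v_13(1521) = 2, so a_0 = ... = a_1 = 0. Factor out: x = 13^2 · u with u = 9 a unit in ℤ_13. Expand u iteratively via a_{v+i} = u_i mod 13, u_{i+1} = (u_i − a_{v+i})/13:
  u_0 = 9;  a_2 = 9;  u_1 = (u_0 − 9)/13 = 0
  u_1 = 0;  a_3 = 0;  u_2 = (u_1 − 0)/13 = 0
  u_2 = 0;  a_4 = 0;  u_3 = (u_2 − 0)/13 = 0
  u_3 = 0;  a_5 = 0;  u_4 = (u_3 − 0)/13 = 0
Digits: (0, 0, 9, 0, 0, 0).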